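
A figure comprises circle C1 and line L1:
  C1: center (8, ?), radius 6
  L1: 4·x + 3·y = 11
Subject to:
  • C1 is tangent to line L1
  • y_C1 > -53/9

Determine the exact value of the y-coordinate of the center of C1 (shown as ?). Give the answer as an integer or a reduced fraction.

3

1. [C1‖L1]  y_C1² + 14y_C1 − 51 = 0  ⇒  y_C1 = -17 or 3
2. given y_C1 > -53/9: keep 3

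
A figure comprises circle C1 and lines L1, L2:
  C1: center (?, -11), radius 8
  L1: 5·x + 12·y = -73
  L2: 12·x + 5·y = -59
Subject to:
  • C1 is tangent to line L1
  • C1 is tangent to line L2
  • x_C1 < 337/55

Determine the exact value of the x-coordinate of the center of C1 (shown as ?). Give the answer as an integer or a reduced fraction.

-9

1. [C1‖L1]  x_C1² − (118/5)x_C1 − 1467/5 = 0  ⇒  x_C1 = -9 or 163/5
2. [C1‖L2]  x_C1² + (2/3)x_C1 − 75 = 0  ⇒  x_C1 = -9 or 25/3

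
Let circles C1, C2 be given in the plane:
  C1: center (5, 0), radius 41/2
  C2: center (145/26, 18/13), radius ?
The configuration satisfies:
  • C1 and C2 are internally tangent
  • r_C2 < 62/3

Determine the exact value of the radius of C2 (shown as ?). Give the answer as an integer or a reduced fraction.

1. [int C1,C2]  r_C2² − 41r_C2 + 418 = 0  ⇒  r_C2 = 19 or 22
2. given r_C2 < 62/3: keep 19

19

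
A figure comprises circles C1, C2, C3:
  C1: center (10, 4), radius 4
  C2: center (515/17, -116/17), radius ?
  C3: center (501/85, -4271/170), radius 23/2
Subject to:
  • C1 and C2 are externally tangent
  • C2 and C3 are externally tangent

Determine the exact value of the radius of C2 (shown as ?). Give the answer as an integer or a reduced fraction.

19

1. [ext C1·C2]  r_C2² + 8r_C2 − 513 = 0  ⇒  r_C2 = 19 (r>0 drops 1)
2. [ext C2·C3]  r_C2² + 23r_C2 − 798 = 0  ⇒  r_C2 = 19 (r>0 drops 1)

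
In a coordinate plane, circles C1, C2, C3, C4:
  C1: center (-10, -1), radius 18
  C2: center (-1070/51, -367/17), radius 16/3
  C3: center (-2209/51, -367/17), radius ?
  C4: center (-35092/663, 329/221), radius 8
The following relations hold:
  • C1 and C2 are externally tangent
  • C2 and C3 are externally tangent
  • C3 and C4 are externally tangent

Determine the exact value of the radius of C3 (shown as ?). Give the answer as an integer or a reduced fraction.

1. [ext C2·C3]  r_C3² + (32/3)r_C3 − 1411/3 = 0  ⇒  r_C3 = 17 (r>0 drops 1)
2. [ext C3·C4]  r_C3² + 16r_C3 − 561 = 0  ⇒  r_C3 = 17 (r>0 drops 1)

17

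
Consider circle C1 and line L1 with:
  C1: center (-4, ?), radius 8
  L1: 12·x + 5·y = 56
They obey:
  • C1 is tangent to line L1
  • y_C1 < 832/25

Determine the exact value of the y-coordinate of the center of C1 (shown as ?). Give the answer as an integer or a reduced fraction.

0

1. [C1‖L1]  y_C1² − (208/5)y_C1 = 0  ⇒  y_C1 = 0 or 208/5
2. given y_C1 < 832/25: keep 0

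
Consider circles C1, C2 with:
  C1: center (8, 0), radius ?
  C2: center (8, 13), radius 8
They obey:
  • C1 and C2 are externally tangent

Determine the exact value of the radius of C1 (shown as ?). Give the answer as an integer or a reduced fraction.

1. [ext C1·C2]  r_C1² + 16r_C1 − 105 = 0  ⇒  r_C1 = 5 (r>0 drops 1)

5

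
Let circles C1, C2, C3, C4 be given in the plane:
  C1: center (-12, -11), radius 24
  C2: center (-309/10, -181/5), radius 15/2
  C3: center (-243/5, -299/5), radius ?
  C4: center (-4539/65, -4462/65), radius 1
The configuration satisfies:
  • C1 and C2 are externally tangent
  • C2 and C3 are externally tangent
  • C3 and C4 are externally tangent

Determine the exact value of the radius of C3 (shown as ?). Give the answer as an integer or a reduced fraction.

22

1. [ext C2·C3]  r_C3² + 15r_C3 − 814 = 0  ⇒  r_C3 = 22 (r>0 drops 1)
2. [ext C3·C4]  r_C3² + 2r_C3 − 528 = 0  ⇒  r_C3 = 22 (r>0 drops 1)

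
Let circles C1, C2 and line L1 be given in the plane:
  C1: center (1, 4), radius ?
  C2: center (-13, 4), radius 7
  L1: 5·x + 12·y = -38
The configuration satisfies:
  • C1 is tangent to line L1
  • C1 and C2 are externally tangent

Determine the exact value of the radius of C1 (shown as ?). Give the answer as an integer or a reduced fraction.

7

1. [C1‖L1]  r_C1² − 49 = 0  ⇒  r_C1 = 7 (r>0 drops 1)
2. [ext C1·C2]  r_C1² + 14r_C1 − 147 = 0  ⇒  r_C1 = 7 (r>0 drops 1)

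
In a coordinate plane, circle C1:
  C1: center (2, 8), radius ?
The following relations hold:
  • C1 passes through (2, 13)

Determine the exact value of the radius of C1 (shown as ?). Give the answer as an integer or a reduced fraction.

5

1. [C1∋P]  r_C1² − 25 = 0  ⇒  r_C1 = 5 (r>0 drops 1)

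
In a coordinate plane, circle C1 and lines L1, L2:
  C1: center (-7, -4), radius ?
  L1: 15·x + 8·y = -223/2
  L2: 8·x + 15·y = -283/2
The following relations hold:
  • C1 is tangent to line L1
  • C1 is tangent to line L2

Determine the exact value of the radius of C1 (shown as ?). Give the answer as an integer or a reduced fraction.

3/2

1. [C1‖L1]  r_C1² − 9/4 = 0  ⇒  r_C1 = 3/2 (r>0 drops 1)
2. [C1‖L2]  r_C1² − 9/4 = 0  ⇒  r_C1 = 3/2 (r>0 drops 1)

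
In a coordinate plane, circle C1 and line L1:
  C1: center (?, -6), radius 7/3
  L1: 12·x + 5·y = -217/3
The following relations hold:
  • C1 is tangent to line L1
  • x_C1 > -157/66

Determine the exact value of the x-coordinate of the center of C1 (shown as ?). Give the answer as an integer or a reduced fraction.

-1

1. [C1‖L1]  x_C1² + (127/18)x_C1 + 109/18 = 0  ⇒  x_C1 = -109/18 or -1
2. given x_C1 > -157/66: keep -1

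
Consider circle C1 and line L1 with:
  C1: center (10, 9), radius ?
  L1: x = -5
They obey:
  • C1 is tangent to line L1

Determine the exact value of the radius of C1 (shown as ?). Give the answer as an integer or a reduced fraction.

1. [C1‖L1]  r_C1² − 225 = 0  ⇒  r_C1 = 15 (r>0 drops 1)

15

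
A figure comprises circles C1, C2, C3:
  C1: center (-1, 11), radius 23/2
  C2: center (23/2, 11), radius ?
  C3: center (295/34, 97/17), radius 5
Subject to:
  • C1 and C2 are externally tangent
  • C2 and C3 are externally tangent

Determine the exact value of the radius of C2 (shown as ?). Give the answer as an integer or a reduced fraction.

1

1. [ext C1·C2]  r_C2² + 23r_C2 − 24 = 0  ⇒  r_C2 = 1 (r>0 drops 1)
2. [ext C2·C3]  r_C2² + 10r_C2 − 11 = 0  ⇒  r_C2 = 1 (r>0 drops 1)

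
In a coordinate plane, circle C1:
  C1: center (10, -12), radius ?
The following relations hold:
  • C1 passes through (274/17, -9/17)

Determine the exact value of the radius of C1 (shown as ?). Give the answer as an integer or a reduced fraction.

13

1. [C1∋P]  r_C1² − 169 = 0  ⇒  r_C1 = 13 (r>0 drops 1)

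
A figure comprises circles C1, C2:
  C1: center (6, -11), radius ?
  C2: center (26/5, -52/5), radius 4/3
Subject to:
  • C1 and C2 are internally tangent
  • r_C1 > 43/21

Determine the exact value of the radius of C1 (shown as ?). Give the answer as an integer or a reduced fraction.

1. [int C1,C2]  r_C1² − (8/3)r_C1 + 7/9 = 0  ⇒  r_C1 = 1/3 or 7/3
2. given r_C1 > 43/21: keep 7/3

7/3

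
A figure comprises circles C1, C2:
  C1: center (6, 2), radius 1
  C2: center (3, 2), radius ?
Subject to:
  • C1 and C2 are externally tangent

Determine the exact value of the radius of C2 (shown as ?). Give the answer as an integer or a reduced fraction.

1. [ext C1·C2]  r_C2² + 2r_C2 − 8 = 0  ⇒  r_C2 = 2 (r>0 drops 1)

2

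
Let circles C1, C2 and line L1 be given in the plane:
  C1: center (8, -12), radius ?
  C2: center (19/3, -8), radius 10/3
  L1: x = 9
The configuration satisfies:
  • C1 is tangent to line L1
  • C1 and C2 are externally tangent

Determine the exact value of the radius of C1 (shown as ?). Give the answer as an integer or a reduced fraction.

1. [C1‖L1]  r_C1² − 1 = 0  ⇒  r_C1 = 1 (r>0 drops 1)
2. [ext C1·C2]  r_C1² + (20/3)r_C1 − 23/3 = 0  ⇒  r_C1 = 1 (r>0 drops 1)

1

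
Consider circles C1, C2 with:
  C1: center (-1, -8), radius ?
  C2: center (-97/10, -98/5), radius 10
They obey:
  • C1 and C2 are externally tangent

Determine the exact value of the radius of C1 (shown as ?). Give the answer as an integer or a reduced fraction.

1. [ext C1·C2]  r_C1² + 20r_C1 − 441/4 = 0  ⇒  r_C1 = 9/2 (r>0 drops 1)

9/2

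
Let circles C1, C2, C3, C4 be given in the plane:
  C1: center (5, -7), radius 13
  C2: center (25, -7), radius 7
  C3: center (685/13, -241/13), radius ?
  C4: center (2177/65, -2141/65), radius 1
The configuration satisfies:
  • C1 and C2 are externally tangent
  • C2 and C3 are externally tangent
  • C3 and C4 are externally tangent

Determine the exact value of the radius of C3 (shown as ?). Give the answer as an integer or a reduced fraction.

23

1. [ext C2·C3]  r_C3² + 14r_C3 − 851 = 0  ⇒  r_C3 = 23 (r>0 drops 1)
2. [ext C3·C4]  r_C3² + 2r_C3 − 575 = 0  ⇒  r_C3 = 23 (r>0 drops 1)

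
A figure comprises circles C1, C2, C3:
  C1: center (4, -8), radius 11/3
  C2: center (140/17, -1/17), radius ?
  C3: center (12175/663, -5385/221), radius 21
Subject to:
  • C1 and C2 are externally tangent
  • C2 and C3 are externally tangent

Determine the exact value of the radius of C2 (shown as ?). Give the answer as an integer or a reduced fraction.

1. [ext C1·C2]  r_C2² + (22/3)r_C2 − 608/9 = 0  ⇒  r_C2 = 16/3 (r>0 drops 1)
2. [ext C2·C3]  r_C2² + 42r_C2 − 2272/9 = 0  ⇒  r_C2 = 16/3 (r>0 drops 1)

16/3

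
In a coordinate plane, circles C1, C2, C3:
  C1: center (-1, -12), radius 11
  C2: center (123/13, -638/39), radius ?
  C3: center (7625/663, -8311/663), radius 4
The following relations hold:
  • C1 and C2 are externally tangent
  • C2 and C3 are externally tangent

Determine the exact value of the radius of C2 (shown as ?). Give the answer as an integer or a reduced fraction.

1. [ext C1·C2]  r_C2² + 22r_C2 − 67/9 = 0  ⇒  r_C2 = 1/3 (r>0 drops 1)
2. [ext C2·C3]  r_C2² + 8r_C2 − 25/9 = 0  ⇒  r_C2 = 1/3 (r>0 drops 1)

1/3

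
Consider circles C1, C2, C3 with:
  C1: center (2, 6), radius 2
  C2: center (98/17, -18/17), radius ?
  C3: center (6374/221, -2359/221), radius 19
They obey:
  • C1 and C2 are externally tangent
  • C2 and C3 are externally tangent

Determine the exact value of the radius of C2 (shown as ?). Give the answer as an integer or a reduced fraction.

6

1. [ext C1·C2]  r_C2² + 4r_C2 − 60 = 0  ⇒  r_C2 = 6 (r>0 drops 1)
2. [ext C2·C3]  r_C2² + 38r_C2 − 264 = 0  ⇒  r_C2 = 6 (r>0 drops 1)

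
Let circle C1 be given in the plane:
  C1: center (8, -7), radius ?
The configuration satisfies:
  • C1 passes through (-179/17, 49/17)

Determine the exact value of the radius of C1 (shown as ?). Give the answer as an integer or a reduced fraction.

1. [C1∋P]  r_C1² − 441 = 0  ⇒  r_C1 = 21 (r>0 drops 1)

21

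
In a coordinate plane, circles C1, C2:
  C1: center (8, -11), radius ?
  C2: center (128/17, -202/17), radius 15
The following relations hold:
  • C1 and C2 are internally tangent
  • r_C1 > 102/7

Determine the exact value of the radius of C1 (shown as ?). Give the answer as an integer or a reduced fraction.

1. [int C1,C2]  r_C1² − 30r_C1 + 224 = 0  ⇒  r_C1 = 14 or 16
2. given r_C1 > 102/7: keep 16

16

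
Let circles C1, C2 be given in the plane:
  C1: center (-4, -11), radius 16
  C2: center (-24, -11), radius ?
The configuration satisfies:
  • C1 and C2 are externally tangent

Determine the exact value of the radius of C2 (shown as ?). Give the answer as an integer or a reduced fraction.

1. [ext C1·C2]  r_C2² + 32r_C2 − 144 = 0  ⇒  r_C2 = 4 (r>0 drops 1)

4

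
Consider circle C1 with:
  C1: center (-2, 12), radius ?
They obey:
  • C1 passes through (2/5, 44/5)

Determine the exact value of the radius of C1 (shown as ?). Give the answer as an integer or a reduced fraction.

1. [C1∋P]  r_C1² − 16 = 0  ⇒  r_C1 = 4 (r>0 drops 1)

4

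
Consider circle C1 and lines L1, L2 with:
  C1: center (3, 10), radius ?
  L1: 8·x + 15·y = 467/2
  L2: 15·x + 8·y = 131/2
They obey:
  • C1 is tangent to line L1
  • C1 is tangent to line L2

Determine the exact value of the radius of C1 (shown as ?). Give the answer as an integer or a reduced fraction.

7/2

1. [C1‖L1]  r_C1² − 49/4 = 0  ⇒  r_C1 = 7/2 (r>0 drops 1)
2. [C1‖L2]  r_C1² − 49/4 = 0  ⇒  r_C1 = 7/2 (r>0 drops 1)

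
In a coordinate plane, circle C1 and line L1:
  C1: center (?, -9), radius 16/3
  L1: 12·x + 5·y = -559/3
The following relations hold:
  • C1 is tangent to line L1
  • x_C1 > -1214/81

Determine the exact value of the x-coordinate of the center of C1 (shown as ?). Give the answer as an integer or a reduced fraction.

1. [C1‖L1]  x_C1² + (212/9)x_C1 + 316/3 = 0  ⇒  x_C1 = -158/9 or -6
2. given x_C1 > -1214/81: keep -6

-6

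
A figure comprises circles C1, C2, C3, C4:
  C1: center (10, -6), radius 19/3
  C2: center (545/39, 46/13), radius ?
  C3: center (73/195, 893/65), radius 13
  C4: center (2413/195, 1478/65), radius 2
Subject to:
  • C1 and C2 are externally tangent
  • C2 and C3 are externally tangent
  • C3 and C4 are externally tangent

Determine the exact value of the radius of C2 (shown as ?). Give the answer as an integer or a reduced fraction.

4

1. [ext C1·C2]  r_C2² + (38/3)r_C2 − 200/3 = 0  ⇒  r_C2 = 4 (r>0 drops 1)
2. [ext C2·C3]  r_C2² + 26r_C2 − 120 = 0  ⇒  r_C2 = 4 (r>0 drops 1)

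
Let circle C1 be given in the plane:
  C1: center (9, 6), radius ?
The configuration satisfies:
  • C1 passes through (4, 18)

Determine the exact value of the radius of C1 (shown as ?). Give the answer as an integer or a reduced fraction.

1. [C1∋P]  r_C1² − 169 = 0  ⇒  r_C1 = 13 (r>0 drops 1)

13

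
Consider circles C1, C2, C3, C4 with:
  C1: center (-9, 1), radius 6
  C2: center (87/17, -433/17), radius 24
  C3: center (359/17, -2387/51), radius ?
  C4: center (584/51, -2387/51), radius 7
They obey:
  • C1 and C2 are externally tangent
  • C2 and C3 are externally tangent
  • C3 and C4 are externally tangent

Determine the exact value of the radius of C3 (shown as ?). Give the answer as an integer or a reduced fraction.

8/3

1. [ext C2·C3]  r_C3² + 48r_C3 − 1216/9 = 0  ⇒  r_C3 = 8/3 (r>0 drops 1)
2. [ext C3·C4]  r_C3² + 14r_C3 − 400/9 = 0  ⇒  r_C3 = 8/3 (r>0 drops 1)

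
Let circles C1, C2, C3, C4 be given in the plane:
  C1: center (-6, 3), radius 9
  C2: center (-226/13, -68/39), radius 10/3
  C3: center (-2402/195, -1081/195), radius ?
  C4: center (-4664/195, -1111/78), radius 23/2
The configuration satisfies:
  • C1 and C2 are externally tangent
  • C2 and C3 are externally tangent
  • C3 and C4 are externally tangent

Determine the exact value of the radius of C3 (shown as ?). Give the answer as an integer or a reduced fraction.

3

1. [ext C2·C3]  r_C3² + (20/3)r_C3 − 29 = 0  ⇒  r_C3 = 3 (r>0 drops 1)
2. [ext C3·C4]  r_C3² + 23r_C3 − 78 = 0  ⇒  r_C3 = 3 (r>0 drops 1)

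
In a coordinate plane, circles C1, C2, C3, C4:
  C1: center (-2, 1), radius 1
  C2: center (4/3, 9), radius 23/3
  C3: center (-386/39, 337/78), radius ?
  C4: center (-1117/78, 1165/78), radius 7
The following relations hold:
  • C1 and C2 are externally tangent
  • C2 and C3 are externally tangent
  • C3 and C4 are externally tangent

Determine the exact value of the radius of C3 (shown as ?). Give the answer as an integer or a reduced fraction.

9/2

1. [ext C2·C3]  r_C3² + (46/3)r_C3 − 357/4 = 0  ⇒  r_C3 = 9/2 (r>0 drops 1)
2. [ext C3·C4]  r_C3² + 14r_C3 − 333/4 = 0  ⇒  r_C3 = 9/2 (r>0 drops 1)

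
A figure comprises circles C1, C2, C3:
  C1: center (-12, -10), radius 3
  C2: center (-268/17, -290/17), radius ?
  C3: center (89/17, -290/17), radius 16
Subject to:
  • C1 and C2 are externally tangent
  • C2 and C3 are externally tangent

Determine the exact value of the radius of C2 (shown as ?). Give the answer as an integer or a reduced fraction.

5

1. [ext C1·C2]  r_C2² + 6r_C2 − 55 = 0  ⇒  r_C2 = 5 (r>0 drops 1)
2. [ext C2·C3]  r_C2² + 32r_C2 − 185 = 0  ⇒  r_C2 = 5 (r>0 drops 1)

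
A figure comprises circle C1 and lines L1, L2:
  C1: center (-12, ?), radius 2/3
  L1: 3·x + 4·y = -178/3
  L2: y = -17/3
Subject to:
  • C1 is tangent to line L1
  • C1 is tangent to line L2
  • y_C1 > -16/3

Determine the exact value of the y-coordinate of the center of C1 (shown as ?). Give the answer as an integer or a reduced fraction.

-5

1. [C1‖L1]  y_C1² + (35/3)y_C1 + 100/3 = 0  ⇒  y_C1 = -20/3 or -5
2. [C1‖L2]  y_C1² + (34/3)y_C1 + 95/3 = 0  ⇒  y_C1 = -19/3 or -5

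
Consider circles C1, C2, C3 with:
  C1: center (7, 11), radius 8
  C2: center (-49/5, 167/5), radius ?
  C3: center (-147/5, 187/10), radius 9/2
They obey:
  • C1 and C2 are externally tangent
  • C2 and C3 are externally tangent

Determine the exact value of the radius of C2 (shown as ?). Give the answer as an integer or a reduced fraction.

20

1. [ext C1·C2]  r_C2² + 16r_C2 − 720 = 0  ⇒  r_C2 = 20 (r>0 drops 1)
2. [ext C2·C3]  r_C2² + 9r_C2 − 580 = 0  ⇒  r_C2 = 20 (r>0 drops 1)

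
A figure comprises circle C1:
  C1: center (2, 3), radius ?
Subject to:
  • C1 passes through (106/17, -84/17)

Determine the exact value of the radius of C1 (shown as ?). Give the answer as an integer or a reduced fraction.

1. [C1∋P]  r_C1² − 81 = 0  ⇒  r_C1 = 9 (r>0 drops 1)

9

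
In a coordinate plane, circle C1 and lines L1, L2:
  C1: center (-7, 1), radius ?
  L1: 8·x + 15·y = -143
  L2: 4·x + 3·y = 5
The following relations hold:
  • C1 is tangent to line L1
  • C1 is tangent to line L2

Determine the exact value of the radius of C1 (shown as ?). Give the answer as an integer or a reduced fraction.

1. [C1‖L1]  r_C1² − 36 = 0  ⇒  r_C1 = 6 (r>0 drops 1)
2. [C1‖L2]  r_C1² − 36 = 0  ⇒  r_C1 = 6 (r>0 drops 1)

6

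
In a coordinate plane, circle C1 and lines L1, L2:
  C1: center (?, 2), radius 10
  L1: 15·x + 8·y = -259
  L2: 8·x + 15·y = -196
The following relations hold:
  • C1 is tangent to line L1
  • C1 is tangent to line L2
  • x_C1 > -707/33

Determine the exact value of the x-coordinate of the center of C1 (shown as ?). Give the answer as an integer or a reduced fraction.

1. [C1‖L1]  x_C1² + (110/3)x_C1 + 623/3 = 0  ⇒  x_C1 = -89/3 or -7
2. [C1‖L2]  x_C1² + (113/2)x_C1 + 693/2 = 0  ⇒  x_C1 = -99/2 or -7

-7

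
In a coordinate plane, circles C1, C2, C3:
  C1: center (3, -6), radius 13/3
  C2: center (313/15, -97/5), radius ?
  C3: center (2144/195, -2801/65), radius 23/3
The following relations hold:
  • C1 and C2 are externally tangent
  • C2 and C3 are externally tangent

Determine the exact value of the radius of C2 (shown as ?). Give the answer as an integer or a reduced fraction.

1. [ext C1·C2]  r_C2² + (26/3)r_C2 − 480 = 0  ⇒  r_C2 = 18 (r>0 drops 1)
2. [ext C2·C3]  r_C2² + (46/3)r_C2 − 600 = 0  ⇒  r_C2 = 18 (r>0 drops 1)

18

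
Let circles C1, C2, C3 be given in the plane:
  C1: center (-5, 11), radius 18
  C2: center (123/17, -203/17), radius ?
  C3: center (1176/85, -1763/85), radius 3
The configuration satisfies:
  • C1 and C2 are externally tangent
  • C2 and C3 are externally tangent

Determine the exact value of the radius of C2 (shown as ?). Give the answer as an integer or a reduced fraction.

1. [ext C1·C2]  r_C2² + 36r_C2 − 352 = 0  ⇒  r_C2 = 8 (r>0 drops 1)
2. [ext C2·C3]  r_C2² + 6r_C2 − 112 = 0  ⇒  r_C2 = 8 (r>0 drops 1)

8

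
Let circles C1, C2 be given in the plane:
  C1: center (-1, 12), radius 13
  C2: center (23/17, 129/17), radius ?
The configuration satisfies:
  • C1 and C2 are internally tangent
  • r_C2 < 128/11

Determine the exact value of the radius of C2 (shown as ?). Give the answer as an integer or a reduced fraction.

8

1. [int C1,C2]  r_C2² − 26r_C2 + 144 = 0  ⇒  r_C2 = 8 or 18
2. given r_C2 < 128/11: keep 8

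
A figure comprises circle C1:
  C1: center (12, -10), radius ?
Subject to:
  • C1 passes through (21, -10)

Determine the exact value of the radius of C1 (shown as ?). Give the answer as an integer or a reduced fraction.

9

1. [C1∋P]  r_C1² − 81 = 0  ⇒  r_C1 = 9 (r>0 drops 1)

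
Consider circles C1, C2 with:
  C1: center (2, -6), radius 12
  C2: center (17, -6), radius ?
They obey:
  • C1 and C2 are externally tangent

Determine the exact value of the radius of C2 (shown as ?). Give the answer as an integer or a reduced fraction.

3

1. [ext C1·C2]  r_C2² + 24r_C2 − 81 = 0  ⇒  r_C2 = 3 (r>0 drops 1)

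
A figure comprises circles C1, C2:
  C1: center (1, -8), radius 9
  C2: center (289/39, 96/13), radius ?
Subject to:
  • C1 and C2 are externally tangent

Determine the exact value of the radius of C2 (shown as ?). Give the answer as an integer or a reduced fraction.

23/3

1. [ext C1·C2]  r_C2² + 18r_C2 − 1771/9 = 0  ⇒  r_C2 = 23/3 (r>0 drops 1)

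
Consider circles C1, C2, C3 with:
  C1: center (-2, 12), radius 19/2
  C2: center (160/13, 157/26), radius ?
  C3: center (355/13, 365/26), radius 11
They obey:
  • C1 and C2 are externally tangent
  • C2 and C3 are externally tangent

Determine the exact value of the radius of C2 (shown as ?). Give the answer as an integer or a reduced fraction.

6

1. [ext C1·C2]  r_C2² + 19r_C2 − 150 = 0  ⇒  r_C2 = 6 (r>0 drops 1)
2. [ext C2·C3]  r_C2² + 22r_C2 − 168 = 0  ⇒  r_C2 = 6 (r>0 drops 1)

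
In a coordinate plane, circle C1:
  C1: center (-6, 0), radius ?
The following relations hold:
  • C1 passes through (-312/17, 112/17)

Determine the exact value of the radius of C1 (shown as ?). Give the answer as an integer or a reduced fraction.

14

1. [C1∋P]  r_C1² − 196 = 0  ⇒  r_C1 = 14 (r>0 drops 1)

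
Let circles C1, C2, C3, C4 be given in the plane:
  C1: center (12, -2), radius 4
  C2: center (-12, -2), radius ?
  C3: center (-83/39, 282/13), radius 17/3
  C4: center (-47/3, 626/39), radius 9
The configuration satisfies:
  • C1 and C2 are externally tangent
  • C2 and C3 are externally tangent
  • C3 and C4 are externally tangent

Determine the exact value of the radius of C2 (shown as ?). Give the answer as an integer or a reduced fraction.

20

1. [ext C1·C2]  r_C2² + 8r_C2 − 560 = 0  ⇒  r_C2 = 20 (r>0 drops 1)
2. [ext C2·C3]  r_C2² + (34/3)r_C2 − 1880/3 = 0  ⇒  r_C2 = 20 (r>0 drops 1)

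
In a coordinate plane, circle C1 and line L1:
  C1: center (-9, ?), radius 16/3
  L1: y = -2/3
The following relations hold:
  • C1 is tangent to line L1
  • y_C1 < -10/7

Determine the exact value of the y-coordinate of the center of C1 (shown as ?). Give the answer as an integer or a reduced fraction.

1. [C1‖L1]  y_C1² + (4/3)y_C1 − 28 = 0  ⇒  y_C1 = -6 or 14/3
2. given y_C1 < -10/7: keep -6

-6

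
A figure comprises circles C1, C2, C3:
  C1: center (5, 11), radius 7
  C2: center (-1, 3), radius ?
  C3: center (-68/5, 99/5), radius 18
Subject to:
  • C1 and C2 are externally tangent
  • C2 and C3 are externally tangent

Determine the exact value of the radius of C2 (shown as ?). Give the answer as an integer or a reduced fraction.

1. [ext C1·C2]  r_C2² + 14r_C2 − 51 = 0  ⇒  r_C2 = 3 (r>0 drops 1)
2. [ext C2·C3]  r_C2² + 36r_C2 − 117 = 0  ⇒  r_C2 = 3 (r>0 drops 1)

3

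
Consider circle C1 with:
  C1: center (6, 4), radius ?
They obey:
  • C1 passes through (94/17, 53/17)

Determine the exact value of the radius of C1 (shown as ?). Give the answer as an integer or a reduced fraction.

1

1. [C1∋P]  r_C1² − 1 = 0  ⇒  r_C1 = 1 (r>0 drops 1)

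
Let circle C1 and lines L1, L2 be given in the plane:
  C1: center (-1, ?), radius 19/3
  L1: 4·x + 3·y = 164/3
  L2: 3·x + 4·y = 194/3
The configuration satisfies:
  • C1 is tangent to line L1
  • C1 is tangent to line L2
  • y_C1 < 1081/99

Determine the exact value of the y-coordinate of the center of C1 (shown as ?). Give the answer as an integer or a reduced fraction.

1. [C1‖L1]  y_C1² − (352/9)y_C1 + 271 = 0  ⇒  y_C1 = 9 or 271/9
2. [C1‖L2]  y_C1² − (203/6)y_C1 + 447/2 = 0  ⇒  y_C1 = 9 or 149/6

9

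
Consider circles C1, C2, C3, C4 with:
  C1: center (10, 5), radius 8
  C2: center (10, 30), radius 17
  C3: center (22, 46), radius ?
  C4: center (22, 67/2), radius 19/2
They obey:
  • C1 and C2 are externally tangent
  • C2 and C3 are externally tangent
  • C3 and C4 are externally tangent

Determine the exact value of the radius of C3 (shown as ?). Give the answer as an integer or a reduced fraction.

3

1. [ext C2·C3]  r_C3² + 34r_C3 − 111 = 0  ⇒  r_C3 = 3 (r>0 drops 1)
2. [ext C3·C4]  r_C3² + 19r_C3 − 66 = 0  ⇒  r_C3 = 3 (r>0 drops 1)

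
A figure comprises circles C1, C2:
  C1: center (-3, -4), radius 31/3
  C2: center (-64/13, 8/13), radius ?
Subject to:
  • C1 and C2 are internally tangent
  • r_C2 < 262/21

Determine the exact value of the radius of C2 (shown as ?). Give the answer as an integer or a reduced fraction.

16/3

1. [int C1,C2]  r_C2² − (62/3)r_C2 + 736/9 = 0  ⇒  r_C2 = 16/3 or 46/3
2. given r_C2 < 262/21: keep 16/3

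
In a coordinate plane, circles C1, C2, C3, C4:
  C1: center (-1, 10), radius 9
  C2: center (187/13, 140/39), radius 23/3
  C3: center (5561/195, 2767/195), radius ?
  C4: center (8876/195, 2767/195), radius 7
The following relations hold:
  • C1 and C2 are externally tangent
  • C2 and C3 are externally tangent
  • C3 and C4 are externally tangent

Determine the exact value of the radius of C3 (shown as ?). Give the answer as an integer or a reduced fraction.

1. [ext C2·C3]  r_C3² + (46/3)r_C3 − 760/3 = 0  ⇒  r_C3 = 10 (r>0 drops 1)
2. [ext C3·C4]  r_C3² + 14r_C3 − 240 = 0  ⇒  r_C3 = 10 (r>0 drops 1)

10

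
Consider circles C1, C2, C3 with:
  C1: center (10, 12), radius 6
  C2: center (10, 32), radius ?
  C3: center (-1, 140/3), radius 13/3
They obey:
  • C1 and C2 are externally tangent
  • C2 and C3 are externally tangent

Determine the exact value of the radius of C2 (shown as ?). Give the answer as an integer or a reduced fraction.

1. [ext C1·C2]  r_C2² + 12r_C2 − 364 = 0  ⇒  r_C2 = 14 (r>0 drops 1)
2. [ext C2·C3]  r_C2² + (26/3)r_C2 − 952/3 = 0  ⇒  r_C2 = 14 (r>0 drops 1)

14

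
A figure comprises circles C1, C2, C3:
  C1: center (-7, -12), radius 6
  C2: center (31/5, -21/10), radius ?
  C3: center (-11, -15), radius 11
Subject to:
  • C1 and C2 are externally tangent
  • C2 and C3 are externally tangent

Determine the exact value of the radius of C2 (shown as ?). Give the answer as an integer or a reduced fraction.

1. [ext C1·C2]  r_C2² + 12r_C2 − 945/4 = 0  ⇒  r_C2 = 21/2 (r>0 drops 1)
2. [ext C2·C3]  r_C2² + 22r_C2 − 1365/4 = 0  ⇒  r_C2 = 21/2 (r>0 drops 1)

21/2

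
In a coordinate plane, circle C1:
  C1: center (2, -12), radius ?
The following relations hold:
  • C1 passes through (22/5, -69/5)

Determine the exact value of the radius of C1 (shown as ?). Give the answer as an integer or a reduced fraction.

3

1. [C1∋P]  r_C1² − 9 = 0  ⇒  r_C1 = 3 (r>0 drops 1)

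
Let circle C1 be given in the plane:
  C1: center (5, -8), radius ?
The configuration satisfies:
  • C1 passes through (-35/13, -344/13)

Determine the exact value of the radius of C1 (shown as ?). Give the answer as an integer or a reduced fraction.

1. [C1∋P]  r_C1² − 400 = 0  ⇒  r_C1 = 20 (r>0 drops 1)

20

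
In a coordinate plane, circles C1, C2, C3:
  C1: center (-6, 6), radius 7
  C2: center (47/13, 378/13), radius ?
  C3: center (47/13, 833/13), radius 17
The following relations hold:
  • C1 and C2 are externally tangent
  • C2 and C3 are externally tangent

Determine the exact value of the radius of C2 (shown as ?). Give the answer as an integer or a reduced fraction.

18

1. [ext C1·C2]  r_C2² + 14r_C2 − 576 = 0  ⇒  r_C2 = 18 (r>0 drops 1)
2. [ext C2·C3]  r_C2² + 34r_C2 − 936 = 0  ⇒  r_C2 = 18 (r>0 drops 1)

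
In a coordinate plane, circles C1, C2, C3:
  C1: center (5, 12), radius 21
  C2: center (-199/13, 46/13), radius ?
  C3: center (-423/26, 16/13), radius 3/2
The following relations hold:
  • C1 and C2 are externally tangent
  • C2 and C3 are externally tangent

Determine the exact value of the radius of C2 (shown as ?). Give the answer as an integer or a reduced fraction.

1

1. [ext C1·C2]  r_C2² + 42r_C2 − 43 = 0  ⇒  r_C2 = 1 (r>0 drops 1)
2. [ext C2·C3]  r_C2² + 3r_C2 − 4 = 0  ⇒  r_C2 = 1 (r>0 drops 1)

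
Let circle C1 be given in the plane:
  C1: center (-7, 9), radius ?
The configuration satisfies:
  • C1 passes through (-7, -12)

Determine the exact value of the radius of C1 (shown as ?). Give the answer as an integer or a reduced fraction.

1. [C1∋P]  r_C1² − 441 = 0  ⇒  r_C1 = 21 (r>0 drops 1)

21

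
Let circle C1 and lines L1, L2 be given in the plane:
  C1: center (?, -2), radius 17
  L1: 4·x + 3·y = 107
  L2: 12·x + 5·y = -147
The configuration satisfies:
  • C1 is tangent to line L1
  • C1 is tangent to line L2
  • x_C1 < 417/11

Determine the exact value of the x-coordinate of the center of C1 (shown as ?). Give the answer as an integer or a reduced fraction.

7

1. [C1‖L1]  x_C1² − (113/2)x_C1 + 693/2 = 0  ⇒  x_C1 = 7 or 99/2
2. [C1‖L2]  x_C1² + (137/6)x_C1 − 1253/6 = 0  ⇒  x_C1 = -179/6 or 7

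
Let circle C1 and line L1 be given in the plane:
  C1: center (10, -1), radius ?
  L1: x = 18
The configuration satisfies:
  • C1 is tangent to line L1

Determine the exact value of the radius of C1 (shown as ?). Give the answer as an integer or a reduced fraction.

8

1. [C1‖L1]  r_C1² − 64 = 0  ⇒  r_C1 = 8 (r>0 drops 1)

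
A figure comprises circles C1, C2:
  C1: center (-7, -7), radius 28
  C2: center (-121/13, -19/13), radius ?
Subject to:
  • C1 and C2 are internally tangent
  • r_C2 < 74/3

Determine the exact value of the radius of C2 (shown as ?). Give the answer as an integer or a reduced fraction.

1. [int C1,C2]  r_C2² − 56r_C2 + 748 = 0  ⇒  r_C2 = 22 or 34
2. given r_C2 < 74/3: keep 22

22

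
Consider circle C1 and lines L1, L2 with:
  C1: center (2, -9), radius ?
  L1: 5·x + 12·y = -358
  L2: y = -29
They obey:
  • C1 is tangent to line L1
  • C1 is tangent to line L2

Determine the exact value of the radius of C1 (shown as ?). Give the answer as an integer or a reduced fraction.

20

1. [C1‖L1]  r_C1² − 400 = 0  ⇒  r_C1 = 20 (r>0 drops 1)
2. [C1‖L2]  r_C1² − 400 = 0  ⇒  r_C1 = 20 (r>0 drops 1)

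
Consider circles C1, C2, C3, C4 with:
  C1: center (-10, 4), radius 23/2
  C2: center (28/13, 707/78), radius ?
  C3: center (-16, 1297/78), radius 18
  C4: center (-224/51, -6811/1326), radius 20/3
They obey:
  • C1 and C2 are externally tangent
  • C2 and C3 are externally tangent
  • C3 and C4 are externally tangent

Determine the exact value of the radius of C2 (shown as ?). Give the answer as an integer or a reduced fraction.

1. [ext C1·C2]  r_C2² + 23r_C2 − 370/9 = 0  ⇒  r_C2 = 5/3 (r>0 drops 1)
2. [ext C2·C3]  r_C2² + 36r_C2 − 565/9 = 0  ⇒  r_C2 = 5/3 (r>0 drops 1)

5/3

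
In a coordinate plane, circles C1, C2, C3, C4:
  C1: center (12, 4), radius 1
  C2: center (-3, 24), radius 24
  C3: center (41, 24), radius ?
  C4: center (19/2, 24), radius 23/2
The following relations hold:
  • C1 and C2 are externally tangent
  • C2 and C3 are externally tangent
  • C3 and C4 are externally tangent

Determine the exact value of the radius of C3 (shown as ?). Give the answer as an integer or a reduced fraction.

1. [ext C2·C3]  r_C3² + 48r_C3 − 1360 = 0  ⇒  r_C3 = 20 (r>0 drops 1)
2. [ext C3·C4]  r_C3² + 23r_C3 − 860 = 0  ⇒  r_C3 = 20 (r>0 drops 1)

20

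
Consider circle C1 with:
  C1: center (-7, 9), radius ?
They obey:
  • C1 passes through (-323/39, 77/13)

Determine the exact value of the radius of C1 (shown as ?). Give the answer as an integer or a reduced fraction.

1. [C1∋P]  r_C1² − 100/9 = 0  ⇒  r_C1 = 10/3 (r>0 drops 1)

10/3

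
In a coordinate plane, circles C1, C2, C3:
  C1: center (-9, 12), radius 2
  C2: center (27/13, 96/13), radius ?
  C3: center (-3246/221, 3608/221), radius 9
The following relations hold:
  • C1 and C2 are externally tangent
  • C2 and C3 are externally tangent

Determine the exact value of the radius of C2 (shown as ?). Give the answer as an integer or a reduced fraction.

1. [ext C1·C2]  r_C2² + 4r_C2 − 140 = 0  ⇒  r_C2 = 10 (r>0 drops 1)
2. [ext C2·C3]  r_C2² + 18r_C2 − 280 = 0  ⇒  r_C2 = 10 (r>0 drops 1)

10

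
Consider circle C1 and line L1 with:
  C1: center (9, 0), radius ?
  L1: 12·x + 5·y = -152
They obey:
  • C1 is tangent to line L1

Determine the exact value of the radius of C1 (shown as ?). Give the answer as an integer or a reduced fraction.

20

1. [C1‖L1]  r_C1² − 400 = 0  ⇒  r_C1 = 20 (r>0 drops 1)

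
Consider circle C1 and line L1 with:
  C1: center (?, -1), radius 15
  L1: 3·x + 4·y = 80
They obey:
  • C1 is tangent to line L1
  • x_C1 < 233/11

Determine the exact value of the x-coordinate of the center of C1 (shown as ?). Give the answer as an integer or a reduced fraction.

1. [C1‖L1]  x_C1² − 56x_C1 + 159 = 0  ⇒  x_C1 = 3 or 53
2. given x_C1 < 233/11: keep 3

3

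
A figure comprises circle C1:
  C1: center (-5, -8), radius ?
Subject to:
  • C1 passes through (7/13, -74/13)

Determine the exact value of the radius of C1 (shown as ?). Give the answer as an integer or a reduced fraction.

6

1. [C1∋P]  r_C1² − 36 = 0  ⇒  r_C1 = 6 (r>0 drops 1)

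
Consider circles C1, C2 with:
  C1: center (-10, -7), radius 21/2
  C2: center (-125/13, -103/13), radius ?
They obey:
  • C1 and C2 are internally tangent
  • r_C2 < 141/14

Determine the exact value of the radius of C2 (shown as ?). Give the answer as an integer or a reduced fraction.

1. [int C1,C2]  r_C2² − 21r_C2 + 437/4 = 0  ⇒  r_C2 = 19/2 or 23/2
2. given r_C2 < 141/14: keep 19/2

19/2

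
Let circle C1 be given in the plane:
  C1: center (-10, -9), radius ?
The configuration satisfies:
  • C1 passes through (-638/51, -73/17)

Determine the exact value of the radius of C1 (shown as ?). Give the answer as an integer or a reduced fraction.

16/3

1. [C1∋P]  r_C1² − 256/9 = 0  ⇒  r_C1 = 16/3 (r>0 drops 1)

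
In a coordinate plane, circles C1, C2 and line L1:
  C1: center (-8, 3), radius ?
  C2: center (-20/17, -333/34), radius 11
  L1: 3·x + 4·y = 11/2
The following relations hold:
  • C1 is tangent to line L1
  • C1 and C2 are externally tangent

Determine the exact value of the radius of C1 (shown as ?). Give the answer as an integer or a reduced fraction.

7/2

1. [C1‖L1]  r_C1² − 49/4 = 0  ⇒  r_C1 = 7/2 (r>0 drops 1)
2. [ext C1·C2]  r_C1² + 22r_C1 − 357/4 = 0  ⇒  r_C1 = 7/2 (r>0 drops 1)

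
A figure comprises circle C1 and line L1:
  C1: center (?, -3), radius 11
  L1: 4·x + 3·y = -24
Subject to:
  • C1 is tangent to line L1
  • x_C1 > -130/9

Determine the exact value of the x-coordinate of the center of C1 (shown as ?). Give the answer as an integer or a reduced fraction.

10

1. [C1‖L1]  x_C1² + (15/2)x_C1 − 175 = 0  ⇒  x_C1 = -35/2 or 10
2. given x_C1 > -130/9: keep 10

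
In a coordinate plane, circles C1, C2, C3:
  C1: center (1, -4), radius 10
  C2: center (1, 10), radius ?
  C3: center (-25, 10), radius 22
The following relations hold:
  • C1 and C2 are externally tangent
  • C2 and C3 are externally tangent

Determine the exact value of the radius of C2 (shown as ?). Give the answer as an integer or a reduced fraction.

1. [ext C1·C2]  r_C2² + 20r_C2 − 96 = 0  ⇒  r_C2 = 4 (r>0 drops 1)
2. [ext C2·C3]  r_C2² + 44r_C2 − 192 = 0  ⇒  r_C2 = 4 (r>0 drops 1)

4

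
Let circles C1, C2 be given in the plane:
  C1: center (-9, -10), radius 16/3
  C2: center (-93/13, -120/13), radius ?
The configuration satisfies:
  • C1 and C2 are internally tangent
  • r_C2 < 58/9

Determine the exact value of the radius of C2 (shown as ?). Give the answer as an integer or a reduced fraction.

10/3

1. [int C1,C2]  r_C2² − (32/3)r_C2 + 220/9 = 0  ⇒  r_C2 = 10/3 or 22/3
2. given r_C2 < 58/9: keep 10/3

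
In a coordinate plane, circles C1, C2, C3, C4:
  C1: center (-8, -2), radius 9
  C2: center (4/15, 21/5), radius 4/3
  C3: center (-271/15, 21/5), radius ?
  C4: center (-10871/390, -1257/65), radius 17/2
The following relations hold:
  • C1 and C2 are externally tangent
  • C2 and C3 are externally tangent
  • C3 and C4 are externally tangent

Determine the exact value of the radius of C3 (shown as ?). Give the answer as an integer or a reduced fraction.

17

1. [ext C2·C3]  r_C3² + (8/3)r_C3 − 1003/3 = 0  ⇒  r_C3 = 17 (r>0 drops 1)
2. [ext C3·C4]  r_C3² + 17r_C3 − 578 = 0  ⇒  r_C3 = 17 (r>0 drops 1)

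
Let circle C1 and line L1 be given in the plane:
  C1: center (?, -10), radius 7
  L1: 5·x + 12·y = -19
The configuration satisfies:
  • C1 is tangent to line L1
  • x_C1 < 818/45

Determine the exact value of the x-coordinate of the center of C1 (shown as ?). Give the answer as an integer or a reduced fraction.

2

1. [C1‖L1]  x_C1² − (202/5)x_C1 + 384/5 = 0  ⇒  x_C1 = 2 or 192/5
2. given x_C1 < 818/45: keep 2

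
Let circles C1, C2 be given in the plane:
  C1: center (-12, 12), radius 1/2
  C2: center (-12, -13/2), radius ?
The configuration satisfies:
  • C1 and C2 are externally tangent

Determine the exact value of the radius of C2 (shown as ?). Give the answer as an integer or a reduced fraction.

1. [ext C1·C2]  r_C2² + 1r_C2 − 342 = 0  ⇒  r_C2 = 18 (r>0 drops 1)

18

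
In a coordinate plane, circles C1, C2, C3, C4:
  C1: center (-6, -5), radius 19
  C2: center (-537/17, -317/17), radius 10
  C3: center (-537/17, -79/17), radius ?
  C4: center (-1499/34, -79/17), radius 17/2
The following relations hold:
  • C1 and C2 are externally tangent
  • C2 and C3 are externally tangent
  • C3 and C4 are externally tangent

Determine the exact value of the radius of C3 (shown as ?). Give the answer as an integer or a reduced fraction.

1. [ext C2·C3]  r_C3² + 20r_C3 − 96 = 0  ⇒  r_C3 = 4 (r>0 drops 1)
2. [ext C3·C4]  r_C3² + 17r_C3 − 84 = 0  ⇒  r_C3 = 4 (r>0 drops 1)

4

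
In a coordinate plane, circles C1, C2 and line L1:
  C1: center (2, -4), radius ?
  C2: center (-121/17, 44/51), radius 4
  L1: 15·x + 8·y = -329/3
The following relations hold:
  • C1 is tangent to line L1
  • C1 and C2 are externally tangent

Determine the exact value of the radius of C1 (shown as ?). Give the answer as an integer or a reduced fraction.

1. [C1‖L1]  r_C1² − 361/9 = 0  ⇒  r_C1 = 19/3 (r>0 drops 1)
2. [ext C1·C2]  r_C1² + 8r_C1 − 817/9 = 0  ⇒  r_C1 = 19/3 (r>0 drops 1)

19/3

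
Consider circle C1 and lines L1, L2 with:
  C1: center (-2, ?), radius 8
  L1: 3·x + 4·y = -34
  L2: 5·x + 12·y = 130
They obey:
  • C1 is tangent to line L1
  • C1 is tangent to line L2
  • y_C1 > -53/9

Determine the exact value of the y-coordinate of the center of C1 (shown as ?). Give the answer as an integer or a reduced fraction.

1. [C1‖L1]  y_C1² + 14y_C1 − 51 = 0  ⇒  y_C1 = -17 or 3
2. [C1‖L2]  y_C1² − (70/3)y_C1 + 61 = 0  ⇒  y_C1 = 3 or 61/3

3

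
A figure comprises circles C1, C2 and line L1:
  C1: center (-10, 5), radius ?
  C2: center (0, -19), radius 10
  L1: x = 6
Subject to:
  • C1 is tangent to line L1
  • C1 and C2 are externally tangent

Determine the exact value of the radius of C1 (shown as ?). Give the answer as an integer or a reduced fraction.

16

1. [C1‖L1]  r_C1² − 256 = 0  ⇒  r_C1 = 16 (r>0 drops 1)
2. [ext C1·C2]  r_C1² + 20r_C1 − 576 = 0  ⇒  r_C1 = 16 (r>0 drops 1)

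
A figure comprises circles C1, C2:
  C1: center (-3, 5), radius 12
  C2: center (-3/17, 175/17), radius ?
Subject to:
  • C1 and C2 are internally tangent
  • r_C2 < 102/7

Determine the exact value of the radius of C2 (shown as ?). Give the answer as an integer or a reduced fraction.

1. [int C1,C2]  r_C2² − 24r_C2 + 108 = 0  ⇒  r_C2 = 6 or 18
2. given r_C2 < 102/7: keep 6

6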